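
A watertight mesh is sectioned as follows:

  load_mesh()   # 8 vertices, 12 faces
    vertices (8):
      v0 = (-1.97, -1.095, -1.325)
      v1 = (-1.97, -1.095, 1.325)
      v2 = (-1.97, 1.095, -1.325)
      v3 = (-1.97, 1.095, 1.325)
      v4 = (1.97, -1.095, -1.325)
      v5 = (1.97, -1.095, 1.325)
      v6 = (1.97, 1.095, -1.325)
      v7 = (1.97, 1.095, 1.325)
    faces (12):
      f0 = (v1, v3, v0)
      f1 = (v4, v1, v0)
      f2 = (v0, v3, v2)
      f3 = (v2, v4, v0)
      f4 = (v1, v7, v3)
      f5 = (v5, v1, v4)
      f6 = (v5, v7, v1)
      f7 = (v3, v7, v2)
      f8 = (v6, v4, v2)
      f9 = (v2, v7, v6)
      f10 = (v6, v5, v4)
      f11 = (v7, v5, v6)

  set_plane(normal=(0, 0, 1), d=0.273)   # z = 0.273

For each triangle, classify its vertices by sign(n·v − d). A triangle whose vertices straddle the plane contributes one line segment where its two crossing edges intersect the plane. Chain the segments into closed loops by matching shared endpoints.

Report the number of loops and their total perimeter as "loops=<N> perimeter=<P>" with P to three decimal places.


loops=1 perimeter=12.260

Straddling triangles (8 of 12):
  (v1,v3,v0) [++-] → (-1.97, 0.225611, 0.273)–(-1.97, -1.095, 0.273)  len=1.3206
  (v4,v1,v0) [-+-] → (-0.405894, -1.095, 0.273)–(-1.97, -1.095, 0.273)  len=1.5641
  (v0,v3,v2) [-+-] → (-1.97, 0.225611, 0.273)–(-1.97, 1.095, 0.273)  len=0.8694
  (v5,v1,v4) [++-] → (-0.405894, -1.095, 0.273)–(1.97, -1.095, 0.273)  len=2.3759
  (v3,v7,v2) [++-] → (0.405894, 1.095, 0.273)–(-1.97, 1.095, 0.273)  len=2.3759
  (v2,v7,v6) [-+-] → (0.405894, 1.095, 0.273)–(1.97, 1.095, 0.273)  len=1.5641
  (v6,v5,v4) [-+-] → (1.97, -0.225611, 0.273)–(1.97, -1.095, 0.273)  len=0.8694
  (v7,v5,v6) [++-] → (1.97, -0.225611, 0.273)–(1.97, 1.095, 0.273)  len=1.3206

Chained into 1 loop(s):
  loop 1: 8 segments, perimeter = 12.2600
Total perimeter = 12.260


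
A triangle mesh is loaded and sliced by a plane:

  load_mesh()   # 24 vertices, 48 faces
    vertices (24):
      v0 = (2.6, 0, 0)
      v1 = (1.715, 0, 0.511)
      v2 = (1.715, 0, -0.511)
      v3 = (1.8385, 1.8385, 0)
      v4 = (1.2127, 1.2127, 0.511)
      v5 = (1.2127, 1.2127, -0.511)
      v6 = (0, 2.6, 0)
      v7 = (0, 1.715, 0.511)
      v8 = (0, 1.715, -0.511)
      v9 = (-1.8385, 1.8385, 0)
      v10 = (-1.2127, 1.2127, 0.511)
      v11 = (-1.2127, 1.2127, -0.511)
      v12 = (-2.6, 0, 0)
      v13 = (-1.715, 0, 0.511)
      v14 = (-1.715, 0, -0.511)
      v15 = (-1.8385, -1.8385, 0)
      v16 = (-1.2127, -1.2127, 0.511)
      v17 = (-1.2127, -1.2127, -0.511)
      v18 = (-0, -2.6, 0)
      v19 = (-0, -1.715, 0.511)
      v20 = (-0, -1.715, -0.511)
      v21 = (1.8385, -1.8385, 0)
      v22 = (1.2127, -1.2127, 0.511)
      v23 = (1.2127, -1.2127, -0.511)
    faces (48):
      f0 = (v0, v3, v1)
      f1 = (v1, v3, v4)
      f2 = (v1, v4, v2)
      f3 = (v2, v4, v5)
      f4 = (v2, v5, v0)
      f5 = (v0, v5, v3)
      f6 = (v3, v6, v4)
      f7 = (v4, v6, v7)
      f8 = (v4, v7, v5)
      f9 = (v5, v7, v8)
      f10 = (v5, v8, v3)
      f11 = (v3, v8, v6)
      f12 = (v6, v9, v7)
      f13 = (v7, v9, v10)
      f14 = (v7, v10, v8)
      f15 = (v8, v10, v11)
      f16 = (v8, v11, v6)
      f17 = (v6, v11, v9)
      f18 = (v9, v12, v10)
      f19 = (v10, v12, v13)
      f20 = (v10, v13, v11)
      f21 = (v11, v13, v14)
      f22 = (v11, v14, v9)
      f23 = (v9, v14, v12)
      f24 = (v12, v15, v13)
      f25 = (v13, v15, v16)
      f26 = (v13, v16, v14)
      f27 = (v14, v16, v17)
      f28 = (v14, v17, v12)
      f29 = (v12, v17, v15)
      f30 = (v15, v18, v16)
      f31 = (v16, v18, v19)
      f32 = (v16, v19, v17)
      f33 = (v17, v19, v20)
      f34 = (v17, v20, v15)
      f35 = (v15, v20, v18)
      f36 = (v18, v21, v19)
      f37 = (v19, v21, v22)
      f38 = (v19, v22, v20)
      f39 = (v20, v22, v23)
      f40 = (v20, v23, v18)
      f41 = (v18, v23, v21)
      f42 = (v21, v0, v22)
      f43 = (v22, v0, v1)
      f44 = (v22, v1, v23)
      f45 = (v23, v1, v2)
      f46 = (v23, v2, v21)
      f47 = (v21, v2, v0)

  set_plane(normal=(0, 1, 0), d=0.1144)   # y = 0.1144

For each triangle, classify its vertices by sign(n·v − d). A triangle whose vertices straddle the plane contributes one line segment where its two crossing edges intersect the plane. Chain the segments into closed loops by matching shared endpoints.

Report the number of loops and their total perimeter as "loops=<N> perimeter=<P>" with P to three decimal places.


loops=2 perimeter=6.132

Straddling triangles (12 of 48):
  (v0,v3,v1) [-+-] → (2.55262, 0.1144, 0)–(1.72268, 0.1144, 0.479203)  len=0.9583
  (v1,v3,v4) [-++] → (1.72268, 0.1144, 0.479203)–(1.66762, 0.1144, 0.511)  len=0.0636
  (v1,v4,v2) [-+-] → (1.66762, 0.1144, 0.511)–(1.66762, 0.1144, -0.41459)  len=0.9256
  (v2,v4,v5) [-++] → (1.66762, 0.1144, -0.41459)–(1.66762, 0.1144, -0.511)  len=0.0964
  (v2,v5,v0) [-+-] → (1.66762, 0.1144, -0.511)–(2.46913, 0.1144, -0.0482052)  len=0.9255
  (v0,v5,v3) [-++] → (2.46913, 0.1144, -0.0482052)–(2.55262, 0.1144, 0)  len=0.0964
  (v9,v12,v10) [+-+] → (-2.55262, 0.1144, 0)–(-2.46913, 0.1144, 0.0482052)  len=0.0964
  (v10,v12,v13) [+--] → (-2.46913, 0.1144, 0.0482052)–(-1.66762, 0.1144, 0.511)  len=0.9255
  (v10,v13,v11) [+-+] → (-1.66762, 0.1144, 0.511)–(-1.66762, 0.1144, 0.41459)  len=0.0964
  (v11,v13,v14) [+--] → (-1.66762, 0.1144, 0.41459)–(-1.66762, 0.1144, -0.511)  len=0.9256
  (v11,v14,v9) [+-+] → (-1.66762, 0.1144, -0.511)–(-1.72268, 0.1144, -0.479203)  len=0.0636
  (v9,v14,v12) [+--] → (-1.72268, 0.1144, -0.479203)–(-2.55262, 0.1144, 0)  len=0.9583

Chained into 2 loop(s):
  loop 1: 6 segments, perimeter = 3.0659
  loop 2: 6 segments, perimeter = 3.0659
Total perimeter = 6.132


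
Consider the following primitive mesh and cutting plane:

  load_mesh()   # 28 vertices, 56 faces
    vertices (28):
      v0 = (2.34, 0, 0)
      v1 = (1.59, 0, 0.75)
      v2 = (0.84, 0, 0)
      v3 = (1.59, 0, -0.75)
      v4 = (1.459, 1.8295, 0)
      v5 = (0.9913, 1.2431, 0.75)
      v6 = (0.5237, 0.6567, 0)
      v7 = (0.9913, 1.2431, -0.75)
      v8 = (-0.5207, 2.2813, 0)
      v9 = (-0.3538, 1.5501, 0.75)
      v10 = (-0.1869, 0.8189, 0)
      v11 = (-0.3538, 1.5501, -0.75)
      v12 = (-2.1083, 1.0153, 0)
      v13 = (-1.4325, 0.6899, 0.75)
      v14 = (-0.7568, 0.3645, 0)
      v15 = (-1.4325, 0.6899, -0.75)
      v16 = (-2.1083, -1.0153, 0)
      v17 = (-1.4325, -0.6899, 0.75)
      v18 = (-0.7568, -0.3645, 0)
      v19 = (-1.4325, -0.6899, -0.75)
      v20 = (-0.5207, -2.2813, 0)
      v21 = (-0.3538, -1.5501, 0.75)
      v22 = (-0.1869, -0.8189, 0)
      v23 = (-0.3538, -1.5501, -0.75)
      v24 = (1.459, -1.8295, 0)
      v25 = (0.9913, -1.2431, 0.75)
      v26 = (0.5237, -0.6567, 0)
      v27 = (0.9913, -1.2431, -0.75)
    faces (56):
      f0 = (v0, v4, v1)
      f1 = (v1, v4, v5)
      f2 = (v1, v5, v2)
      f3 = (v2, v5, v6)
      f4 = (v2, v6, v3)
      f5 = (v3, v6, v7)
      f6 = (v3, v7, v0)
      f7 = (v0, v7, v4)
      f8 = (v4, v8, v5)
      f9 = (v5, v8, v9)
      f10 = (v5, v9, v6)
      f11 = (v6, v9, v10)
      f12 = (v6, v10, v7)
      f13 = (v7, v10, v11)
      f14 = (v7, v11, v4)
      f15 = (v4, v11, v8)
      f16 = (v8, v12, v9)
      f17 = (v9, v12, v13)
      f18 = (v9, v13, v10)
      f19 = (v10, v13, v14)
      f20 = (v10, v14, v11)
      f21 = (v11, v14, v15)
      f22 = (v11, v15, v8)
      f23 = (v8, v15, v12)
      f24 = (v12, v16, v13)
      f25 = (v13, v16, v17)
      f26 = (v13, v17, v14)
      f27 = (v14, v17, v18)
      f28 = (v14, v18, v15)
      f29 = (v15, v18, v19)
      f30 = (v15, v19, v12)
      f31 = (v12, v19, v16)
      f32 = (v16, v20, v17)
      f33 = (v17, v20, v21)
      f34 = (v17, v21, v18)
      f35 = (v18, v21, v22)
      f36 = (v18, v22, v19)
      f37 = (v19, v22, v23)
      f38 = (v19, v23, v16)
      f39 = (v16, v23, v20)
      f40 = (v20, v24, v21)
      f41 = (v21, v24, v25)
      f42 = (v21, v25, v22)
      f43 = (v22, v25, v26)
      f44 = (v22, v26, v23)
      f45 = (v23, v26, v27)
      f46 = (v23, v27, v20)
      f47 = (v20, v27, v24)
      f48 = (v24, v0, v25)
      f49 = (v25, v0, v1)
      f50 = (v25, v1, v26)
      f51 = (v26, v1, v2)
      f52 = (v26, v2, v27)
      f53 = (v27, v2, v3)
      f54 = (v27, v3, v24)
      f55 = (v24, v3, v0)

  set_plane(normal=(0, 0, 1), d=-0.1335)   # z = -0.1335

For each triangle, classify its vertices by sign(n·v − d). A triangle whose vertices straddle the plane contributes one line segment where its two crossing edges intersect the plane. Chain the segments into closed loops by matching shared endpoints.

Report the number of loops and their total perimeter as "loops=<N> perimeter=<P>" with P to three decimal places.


loops=2 perimeter=19.316

Straddling triangles (28 of 56):
  (v2,v6,v3) [++-] → (0.713501, 0.539807, -0.1335)–(0.9735, 0, -0.1335)  len=0.5992
  (v3,v6,v7) [-+-] → (0.713501, 0.539807, -0.1335)–(0.606933, 0.761079, -0.1335)  len=0.2456
  (v3,v7,v0) [--+] → (2.09993, 0.221272, -0.1335)–(2.2065, 0, -0.1335)  len=0.2456
  (v0,v7,v4) [+-+] → (2.09993, 0.221272, -0.1335)–(1.37575, 1.72512, -0.1335)  len=1.6691
  (v6,v10,v7) [++-] → (0.0228196, 0.894408, -0.1335)–(0.606933, 0.761079, -0.1335)  len=0.5991
  (v7,v10,v11) [-+-] → (0.0228196, 0.894408, -0.1335)–(-0.216608, 0.949054, -0.1335)  len=0.2456
  (v7,v11,v4) [--+] → (1.13632, 1.77977, -0.1335)–(1.37575, 1.72512, -0.1335)  len=0.2456
  (v4,v11,v8) [+-+] → (1.13632, 1.77977, -0.1335)–(-0.490992, 2.15115, -0.1335)  len=1.6692
  (v10,v14,v11) [++-] → (-0.685066, 0.575537, -0.1335)–(-0.216608, 0.949054, -0.1335)  len=0.5991
  (v11,v14,v15) [-+-] → (-0.685066, 0.575537, -0.1335)–(-0.877075, 0.422421, -0.1335)  len=0.2456
  (v11,v15,v8) [--+] → (-0.683, 1.99803, -0.1335)–(-0.490992, 2.15115, -0.1335)  len=0.2456
  (v8,v15,v12) [+-+] → (-0.683, 1.99803, -0.1335)–(-1.98801, 0.957379, -0.1335)  len=1.6691
  (v14,v18,v15) [++-] → (-0.877075, -0.176817, -0.1335)–(-0.877075, 0.422421, -0.1335)  len=0.5992
  (v15,v18,v19) [-+-] → (-0.877075, -0.176817, -0.1335)–(-0.877075, -0.422421, -0.1335)  len=0.2456
  (v15,v19,v12) [--+] → (-1.98801, 0.711774, -0.1335)–(-1.98801, 0.957379, -0.1335)  len=0.2456
  (v12,v19,v16) [+-+] → (-1.98801, 0.711774, -0.1335)–(-1.98801, -0.957379, -0.1335)  len=1.6692
  (v18,v22,v19) [++-] → (-0.408617, -0.795938, -0.1335)–(-0.877075, -0.422421, -0.1335)  len=0.5991
  (v19,v22,v23) [-+-] → (-0.408617, -0.795938, -0.1335)–(-0.216608, -0.949054, -0.1335)  len=0.2456
  (v19,v23,v16) [--+] → (-1.796, -1.11049, -0.1335)–(-1.98801, -0.957379, -0.1335)  len=0.2456
  (v16,v23,v20) [+-+] → (-1.796, -1.11049, -0.1335)–(-0.490992, -2.15115, -0.1335)  len=1.6691
  (v22,v26,v23) [++-] → (0.367505, -0.815725, -0.1335)–(-0.216608, -0.949054, -0.1335)  len=0.5991
  (v23,v26,v27) [-+-] → (0.367505, -0.815725, -0.1335)–(0.606933, -0.761079, -0.1335)  len=0.2456
  (v23,v27,v20) [--+] → (-0.251564, -2.0965, -0.1335)–(-0.490992, -2.15115, -0.1335)  len=0.2456
  (v20,v27,v24) [+-+] → (-0.251564, -2.0965, -0.1335)–(1.37575, -1.72512, -0.1335)  len=1.6692
  (v26,v2,v27) [++-] → (0.866931, -0.221272, -0.1335)–(0.606933, -0.761079, -0.1335)  len=0.5992
  (v27,v2,v3) [-+-] → (0.866931, -0.221272, -0.1335)–(0.9735, 0, -0.1335)  len=0.2456
  (v27,v3,v24) [--+] → (1.48232, -1.50385, -0.1335)–(1.37575, -1.72512, -0.1335)  len=0.2456
  (v24,v3,v0) [+-+] → (1.48232, -1.50385, -0.1335)–(2.2065, 0, -0.1335)  len=1.6691

Chained into 2 loop(s):
  loop 1: 14 segments, perimeter = 5.9132
  loop 2: 14 segments, perimeter = 13.4031
Total perimeter = 19.316


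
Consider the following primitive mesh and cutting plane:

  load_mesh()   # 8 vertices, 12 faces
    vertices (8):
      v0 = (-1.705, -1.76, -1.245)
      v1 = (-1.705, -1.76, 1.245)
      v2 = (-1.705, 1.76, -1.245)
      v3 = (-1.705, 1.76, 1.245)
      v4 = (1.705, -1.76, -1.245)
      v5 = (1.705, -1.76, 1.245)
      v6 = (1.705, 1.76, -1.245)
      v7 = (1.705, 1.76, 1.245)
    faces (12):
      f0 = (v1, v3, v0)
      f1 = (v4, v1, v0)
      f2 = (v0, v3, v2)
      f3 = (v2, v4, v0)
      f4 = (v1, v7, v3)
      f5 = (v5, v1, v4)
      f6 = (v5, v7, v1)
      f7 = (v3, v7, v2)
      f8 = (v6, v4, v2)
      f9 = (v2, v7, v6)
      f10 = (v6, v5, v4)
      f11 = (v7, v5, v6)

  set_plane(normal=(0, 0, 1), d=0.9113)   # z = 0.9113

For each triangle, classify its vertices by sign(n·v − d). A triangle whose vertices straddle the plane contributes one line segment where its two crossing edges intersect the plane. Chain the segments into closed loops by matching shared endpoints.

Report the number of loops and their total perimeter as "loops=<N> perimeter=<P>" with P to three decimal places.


Straddling triangles (8 of 12):
  (v1,v3,v0) [++-] → (-1.705, 1.28826, 0.9113)–(-1.705, -1.76, 0.9113)  len=3.0483
  (v4,v1,v0) [-+-] → (-1.24801, -1.76, 0.9113)–(-1.705, -1.76, 0.9113)  len=0.4570
  (v0,v3,v2) [-+-] → (-1.705, 1.28826, 0.9113)–(-1.705, 1.76, 0.9113)  len=0.4717
  (v5,v1,v4) [++-] → (-1.24801, -1.76, 0.9113)–(1.705, -1.76, 0.9113)  len=2.9530
  (v3,v7,v2) [++-] → (1.24801, 1.76, 0.9113)–(-1.705, 1.76, 0.9113)  len=2.9530
  (v2,v7,v6) [-+-] → (1.24801, 1.76, 0.9113)–(1.705, 1.76, 0.9113)  len=0.4570
  (v6,v5,v4) [-+-] → (1.705, -1.28826, 0.9113)–(1.705, -1.76, 0.9113)  len=0.4717
  (v7,v5,v6) [++-] → (1.705, -1.28826, 0.9113)–(1.705, 1.76, 0.9113)  len=3.0483

Chained into 1 loop(s):
  loop 1: 8 segments, perimeter = 13.8600
Total perimeter = 13.860

loops=1 perimeter=13.860


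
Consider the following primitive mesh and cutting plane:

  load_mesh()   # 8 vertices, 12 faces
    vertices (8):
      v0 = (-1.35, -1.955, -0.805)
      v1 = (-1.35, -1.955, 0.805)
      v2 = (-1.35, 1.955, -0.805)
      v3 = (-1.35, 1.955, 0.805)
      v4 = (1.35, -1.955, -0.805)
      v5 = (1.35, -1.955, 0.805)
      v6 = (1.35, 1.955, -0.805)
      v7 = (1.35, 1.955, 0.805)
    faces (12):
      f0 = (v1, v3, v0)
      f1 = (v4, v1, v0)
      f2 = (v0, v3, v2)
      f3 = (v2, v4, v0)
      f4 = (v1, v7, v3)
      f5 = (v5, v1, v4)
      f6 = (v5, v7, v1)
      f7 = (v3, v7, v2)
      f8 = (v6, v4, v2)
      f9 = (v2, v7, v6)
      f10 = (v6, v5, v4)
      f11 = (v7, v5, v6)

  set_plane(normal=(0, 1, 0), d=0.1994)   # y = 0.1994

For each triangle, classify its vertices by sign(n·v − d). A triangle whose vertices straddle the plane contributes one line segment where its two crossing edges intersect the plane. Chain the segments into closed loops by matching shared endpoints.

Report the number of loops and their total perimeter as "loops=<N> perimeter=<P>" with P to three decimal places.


loops=1 perimeter=8.620

Straddling triangles (8 of 12):
  (v1,v3,v0) [-+-] → (-1.35, 0.1994, 0.805)–(-1.35, 0.1994, 0.0821059)  len=0.7229
  (v0,v3,v2) [-++] → (-1.35, 0.1994, 0.0821059)–(-1.35, 0.1994, -0.805)  len=0.8871
  (v2,v4,v0) [+--] → (-0.137693, 0.1994, -0.805)–(-1.35, 0.1994, -0.805)  len=1.2123
  (v1,v7,v3) [-++] → (0.137693, 0.1994, 0.805)–(-1.35, 0.1994, 0.805)  len=1.4877
  (v5,v7,v1) [-+-] → (1.35, 0.1994, 0.805)–(0.137693, 0.1994, 0.805)  len=1.2123
  (v6,v4,v2) [+-+] → (1.35, 0.1994, -0.805)–(-0.137693, 0.1994, -0.805)  len=1.4877
  (v6,v5,v4) [+--] → (1.35, 0.1994, -0.0821059)–(1.35, 0.1994, -0.805)  len=0.7229
  (v7,v5,v6) [+-+] → (1.35, 0.1994, 0.805)–(1.35, 0.1994, -0.0821059)  len=0.8871

Chained into 1 loop(s):
  loop 1: 8 segments, perimeter = 8.6200
Total perimeter = 8.620


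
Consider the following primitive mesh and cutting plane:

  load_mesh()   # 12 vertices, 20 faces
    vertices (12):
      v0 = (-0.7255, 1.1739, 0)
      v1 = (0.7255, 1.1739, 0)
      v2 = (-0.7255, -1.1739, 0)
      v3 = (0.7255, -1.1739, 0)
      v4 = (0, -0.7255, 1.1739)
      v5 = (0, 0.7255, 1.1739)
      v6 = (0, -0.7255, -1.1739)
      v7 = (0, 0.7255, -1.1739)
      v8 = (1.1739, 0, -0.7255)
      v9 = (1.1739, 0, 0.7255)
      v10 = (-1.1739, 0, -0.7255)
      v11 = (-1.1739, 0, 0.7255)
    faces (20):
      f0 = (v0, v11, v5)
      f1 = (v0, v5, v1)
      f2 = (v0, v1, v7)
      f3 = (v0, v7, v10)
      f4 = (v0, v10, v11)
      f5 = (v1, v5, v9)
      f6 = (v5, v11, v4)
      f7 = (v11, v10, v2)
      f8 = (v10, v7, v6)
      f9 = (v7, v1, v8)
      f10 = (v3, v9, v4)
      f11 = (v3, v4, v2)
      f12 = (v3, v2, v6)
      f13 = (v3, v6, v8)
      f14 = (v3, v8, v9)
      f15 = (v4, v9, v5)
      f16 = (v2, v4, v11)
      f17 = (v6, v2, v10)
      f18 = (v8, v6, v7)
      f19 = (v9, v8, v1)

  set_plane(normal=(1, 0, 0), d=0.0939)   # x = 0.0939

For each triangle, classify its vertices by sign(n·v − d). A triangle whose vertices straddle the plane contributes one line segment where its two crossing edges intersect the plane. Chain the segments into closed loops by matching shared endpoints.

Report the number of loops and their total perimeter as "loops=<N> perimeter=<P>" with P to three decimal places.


Straddling triangles (10 of 20):
  (v0,v5,v1) [--+] → (0.0939, 0.783536, 1.02196)–(0.0939, 1.1739, 0)  len=1.0940
  (v0,v1,v7) [-+-] → (0.0939, 1.1739, 0)–(0.0939, 0.783536, -1.02196)  len=1.0940
  (v1,v5,v9) [+-+] → (0.0939, 0.783536, 1.02196)–(0.0939, 0.667467, 1.13803)  len=0.1641
  (v7,v1,v8) [-++] → (0.0939, 0.783536, -1.02196)–(0.0939, 0.667467, -1.13803)  len=0.1641
  (v3,v9,v4) [++-] → (0.0939, -0.667467, 1.13803)–(0.0939, -0.783536, 1.02196)  len=0.1641
  (v3,v4,v2) [+--] → (0.0939, -0.783536, 1.02196)–(0.0939, -1.1739, 0)  len=1.0940
  (v3,v2,v6) [+--] → (0.0939, -1.1739, 0)–(0.0939, -0.783536, -1.02196)  len=1.0940
  (v3,v6,v8) [+-+] → (0.0939, -0.783536, -1.02196)–(0.0939, -0.667467, -1.13803)  len=0.1641
  (v4,v9,v5) [-+-] → (0.0939, -0.667467, 1.13803)–(0.0939, 0.667467, 1.13803)  len=1.3349
  (v8,v6,v7) [+--] → (0.0939, -0.667467, -1.13803)–(0.0939, 0.667467, -1.13803)  len=1.3349

Chained into 1 loop(s):
  loop 1: 10 segments, perimeter = 7.7024
Total perimeter = 7.702

loops=1 perimeter=7.702


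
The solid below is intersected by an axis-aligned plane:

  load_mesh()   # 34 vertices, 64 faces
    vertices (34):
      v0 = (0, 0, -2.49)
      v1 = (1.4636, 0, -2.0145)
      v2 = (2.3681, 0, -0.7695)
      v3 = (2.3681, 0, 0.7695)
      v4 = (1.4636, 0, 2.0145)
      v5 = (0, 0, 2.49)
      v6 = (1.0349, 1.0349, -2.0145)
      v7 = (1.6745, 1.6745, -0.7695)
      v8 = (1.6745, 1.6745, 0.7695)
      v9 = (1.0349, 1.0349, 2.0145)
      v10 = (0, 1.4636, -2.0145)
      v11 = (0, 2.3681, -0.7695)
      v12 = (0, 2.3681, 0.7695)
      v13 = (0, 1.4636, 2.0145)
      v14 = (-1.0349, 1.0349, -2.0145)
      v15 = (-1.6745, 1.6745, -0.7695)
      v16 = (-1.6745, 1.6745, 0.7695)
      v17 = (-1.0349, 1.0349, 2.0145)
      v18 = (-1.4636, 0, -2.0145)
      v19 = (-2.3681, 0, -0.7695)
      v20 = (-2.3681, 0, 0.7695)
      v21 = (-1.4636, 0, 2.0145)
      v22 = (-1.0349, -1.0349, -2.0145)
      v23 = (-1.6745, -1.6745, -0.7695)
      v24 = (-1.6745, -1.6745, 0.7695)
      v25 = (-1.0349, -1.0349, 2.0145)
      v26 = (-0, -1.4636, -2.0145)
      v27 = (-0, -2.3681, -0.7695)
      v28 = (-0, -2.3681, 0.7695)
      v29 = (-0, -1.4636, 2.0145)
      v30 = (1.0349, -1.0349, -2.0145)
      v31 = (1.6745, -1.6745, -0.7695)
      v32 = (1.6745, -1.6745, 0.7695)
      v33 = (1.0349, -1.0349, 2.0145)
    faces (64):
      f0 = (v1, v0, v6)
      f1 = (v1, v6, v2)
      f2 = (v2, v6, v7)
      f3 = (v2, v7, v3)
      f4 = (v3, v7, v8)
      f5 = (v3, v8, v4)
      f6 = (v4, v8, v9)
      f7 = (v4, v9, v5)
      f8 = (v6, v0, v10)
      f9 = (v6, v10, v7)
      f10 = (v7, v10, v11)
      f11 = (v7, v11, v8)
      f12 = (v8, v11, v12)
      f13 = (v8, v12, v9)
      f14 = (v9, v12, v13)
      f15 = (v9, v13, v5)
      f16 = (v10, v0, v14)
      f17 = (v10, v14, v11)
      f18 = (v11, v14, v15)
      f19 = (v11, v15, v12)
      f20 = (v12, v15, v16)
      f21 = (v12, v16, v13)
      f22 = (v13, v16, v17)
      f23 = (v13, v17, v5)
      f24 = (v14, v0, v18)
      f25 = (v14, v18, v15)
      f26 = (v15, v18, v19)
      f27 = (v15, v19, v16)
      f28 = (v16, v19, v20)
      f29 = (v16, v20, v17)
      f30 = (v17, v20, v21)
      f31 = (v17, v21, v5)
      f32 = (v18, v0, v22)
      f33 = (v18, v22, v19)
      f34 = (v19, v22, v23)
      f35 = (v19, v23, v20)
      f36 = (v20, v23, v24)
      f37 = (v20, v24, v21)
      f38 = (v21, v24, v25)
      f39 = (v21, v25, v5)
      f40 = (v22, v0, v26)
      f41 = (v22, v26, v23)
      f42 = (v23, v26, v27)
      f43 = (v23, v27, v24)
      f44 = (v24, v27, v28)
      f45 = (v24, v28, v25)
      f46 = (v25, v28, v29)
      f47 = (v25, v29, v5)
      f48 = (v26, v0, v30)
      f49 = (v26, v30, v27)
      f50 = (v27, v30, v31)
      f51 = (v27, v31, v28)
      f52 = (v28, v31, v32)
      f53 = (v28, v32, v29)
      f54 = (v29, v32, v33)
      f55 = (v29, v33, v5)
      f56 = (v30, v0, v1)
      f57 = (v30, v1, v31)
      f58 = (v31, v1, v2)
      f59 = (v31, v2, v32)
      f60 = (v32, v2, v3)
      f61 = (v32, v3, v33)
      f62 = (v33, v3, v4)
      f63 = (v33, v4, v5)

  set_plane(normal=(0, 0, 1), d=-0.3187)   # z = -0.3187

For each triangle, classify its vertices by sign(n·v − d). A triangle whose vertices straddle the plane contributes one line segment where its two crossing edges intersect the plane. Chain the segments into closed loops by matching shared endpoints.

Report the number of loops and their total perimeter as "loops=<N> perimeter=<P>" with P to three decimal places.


Straddling triangles (16 of 64):
  (v2,v7,v3) [--+] → (1.87767, 1.18401, -0.3187)–(2.3681, 0, -0.3187)  len=1.2816
  (v3,v7,v8) [+-+] → (1.87767, 1.18401, -0.3187)–(1.6745, 1.6745, -0.3187)  len=0.5309
  (v7,v11,v8) [--+] → (0.49049, 2.16493, -0.3187)–(1.6745, 1.6745, -0.3187)  len=1.2816
  (v8,v11,v12) [+-+] → (0.49049, 2.16493, -0.3187)–(0, 2.3681, -0.3187)  len=0.5309
  (v11,v15,v12) [--+] → (-1.18401, 1.87767, -0.3187)–(0, 2.3681, -0.3187)  len=1.2816
  (v12,v15,v16) [+-+] → (-1.18401, 1.87767, -0.3187)–(-1.6745, 1.6745, -0.3187)  len=0.5309
  (v15,v19,v16) [--+] → (-2.16493, 0.49049, -0.3187)–(-1.6745, 1.6745, -0.3187)  len=1.2816
  (v16,v19,v20) [+-+] → (-2.16493, 0.49049, -0.3187)–(-2.3681, 0, -0.3187)  len=0.5309
  (v19,v23,v20) [--+] → (-1.87767, -1.18401, -0.3187)–(-2.3681, 0, -0.3187)  len=1.2816
  (v20,v23,v24) [+-+] → (-1.87767, -1.18401, -0.3187)–(-1.6745, -1.6745, -0.3187)  len=0.5309
  (v23,v27,v24) [--+] → (-0.49049, -2.16493, -0.3187)–(-1.6745, -1.6745, -0.3187)  len=1.2816
  (v24,v27,v28) [+-+] → (-0.49049, -2.16493, -0.3187)–(0, -2.3681, -0.3187)  len=0.5309
  (v27,v31,v28) [--+] → (1.18401, -1.87767, -0.3187)–(0, -2.3681, -0.3187)  len=1.2816
  (v28,v31,v32) [+-+] → (1.18401, -1.87767, -0.3187)–(1.6745, -1.6745, -0.3187)  len=0.5309
  (v31,v2,v32) [--+] → (2.16493, -0.49049, -0.3187)–(1.6745, -1.6745, -0.3187)  len=1.2816
  (v32,v2,v3) [+-+] → (2.16493, -0.49049, -0.3187)–(2.3681, 0, -0.3187)  len=0.5309

Chained into 1 loop(s):
  loop 1: 16 segments, perimeter = 14.4997
Total perimeter = 14.500

loops=1 perimeter=14.500


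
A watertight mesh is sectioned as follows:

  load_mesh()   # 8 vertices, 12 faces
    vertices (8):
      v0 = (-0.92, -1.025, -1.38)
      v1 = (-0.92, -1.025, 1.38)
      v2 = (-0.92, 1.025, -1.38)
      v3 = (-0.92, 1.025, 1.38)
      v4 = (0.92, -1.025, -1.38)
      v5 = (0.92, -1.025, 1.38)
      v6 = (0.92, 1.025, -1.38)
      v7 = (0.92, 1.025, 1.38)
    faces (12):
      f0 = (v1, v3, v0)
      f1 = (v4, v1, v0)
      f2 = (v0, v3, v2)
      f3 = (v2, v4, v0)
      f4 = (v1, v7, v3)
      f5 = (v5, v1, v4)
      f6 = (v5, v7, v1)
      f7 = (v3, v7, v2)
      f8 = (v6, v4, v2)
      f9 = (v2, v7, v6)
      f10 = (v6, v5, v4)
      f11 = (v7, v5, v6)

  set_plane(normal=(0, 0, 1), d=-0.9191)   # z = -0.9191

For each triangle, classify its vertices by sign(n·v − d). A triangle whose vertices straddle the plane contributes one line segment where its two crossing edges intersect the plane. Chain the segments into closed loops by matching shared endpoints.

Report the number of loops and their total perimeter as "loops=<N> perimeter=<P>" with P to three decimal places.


Straddling triangles (8 of 12):
  (v1,v3,v0) [++-] → (-0.92, -0.682665, -0.9191)–(-0.92, -1.025, -0.9191)  len=0.3423
  (v4,v1,v0) [-+-] → (0.612733, -1.025, -0.9191)–(-0.92, -1.025, -0.9191)  len=1.5327
  (v0,v3,v2) [-+-] → (-0.92, -0.682665, -0.9191)–(-0.92, 1.025, -0.9191)  len=1.7077
  (v5,v1,v4) [++-] → (0.612733, -1.025, -0.9191)–(0.92, -1.025, -0.9191)  len=0.3073
  (v3,v7,v2) [++-] → (-0.612733, 1.025, -0.9191)–(-0.92, 1.025, -0.9191)  len=0.3073
  (v2,v7,v6) [-+-] → (-0.612733, 1.025, -0.9191)–(0.92, 1.025, -0.9191)  len=1.5327
  (v6,v5,v4) [-+-] → (0.92, 0.682665, -0.9191)–(0.92, -1.025, -0.9191)  len=1.7077
  (v7,v5,v6) [++-] → (0.92, 0.682665, -0.9191)–(0.92, 1.025, -0.9191)  len=0.3423

Chained into 1 loop(s):
  loop 1: 8 segments, perimeter = 7.7800
Total perimeter = 7.780

loops=1 perimeter=7.780


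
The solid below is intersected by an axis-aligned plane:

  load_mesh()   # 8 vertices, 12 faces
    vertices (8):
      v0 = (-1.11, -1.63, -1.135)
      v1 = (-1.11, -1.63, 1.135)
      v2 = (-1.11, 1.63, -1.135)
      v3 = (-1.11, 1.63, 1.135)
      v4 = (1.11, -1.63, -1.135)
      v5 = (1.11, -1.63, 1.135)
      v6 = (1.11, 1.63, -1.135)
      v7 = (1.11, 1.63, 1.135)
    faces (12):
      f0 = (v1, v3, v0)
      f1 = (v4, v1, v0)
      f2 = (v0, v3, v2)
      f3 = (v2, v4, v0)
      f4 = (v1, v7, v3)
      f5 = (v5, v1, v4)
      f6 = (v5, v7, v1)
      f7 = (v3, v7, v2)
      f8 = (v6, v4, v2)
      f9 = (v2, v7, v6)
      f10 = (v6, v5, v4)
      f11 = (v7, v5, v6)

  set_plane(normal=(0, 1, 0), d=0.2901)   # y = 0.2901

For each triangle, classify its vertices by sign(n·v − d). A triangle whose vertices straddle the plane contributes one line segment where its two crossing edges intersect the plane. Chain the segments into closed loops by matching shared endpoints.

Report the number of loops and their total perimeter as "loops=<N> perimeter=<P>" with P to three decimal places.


loops=1 perimeter=8.980

Straddling triangles (8 of 12):
  (v1,v3,v0) [-+-] → (-1.11, 0.2901, 1.135)–(-1.11, 0.2901, 0.202002)  len=0.9330
  (v0,v3,v2) [-++] → (-1.11, 0.2901, 0.202002)–(-1.11, 0.2901, -1.135)  len=1.3370
  (v2,v4,v0) [+--] → (-0.197553, 0.2901, -1.135)–(-1.11, 0.2901, -1.135)  len=0.9124
  (v1,v7,v3) [-++] → (0.197553, 0.2901, 1.135)–(-1.11, 0.2901, 1.135)  len=1.3076
  (v5,v7,v1) [-+-] → (1.11, 0.2901, 1.135)–(0.197553, 0.2901, 1.135)  len=0.9124
  (v6,v4,v2) [+-+] → (1.11, 0.2901, -1.135)–(-0.197553, 0.2901, -1.135)  len=1.3076
  (v6,v5,v4) [+--] → (1.11, 0.2901, -0.202002)–(1.11, 0.2901, -1.135)  len=0.9330
  (v7,v5,v6) [+-+] → (1.11, 0.2901, 1.135)–(1.11, 0.2901, -0.202002)  len=1.3370

Chained into 1 loop(s):
  loop 1: 8 segments, perimeter = 8.9800
Total perimeter = 8.980


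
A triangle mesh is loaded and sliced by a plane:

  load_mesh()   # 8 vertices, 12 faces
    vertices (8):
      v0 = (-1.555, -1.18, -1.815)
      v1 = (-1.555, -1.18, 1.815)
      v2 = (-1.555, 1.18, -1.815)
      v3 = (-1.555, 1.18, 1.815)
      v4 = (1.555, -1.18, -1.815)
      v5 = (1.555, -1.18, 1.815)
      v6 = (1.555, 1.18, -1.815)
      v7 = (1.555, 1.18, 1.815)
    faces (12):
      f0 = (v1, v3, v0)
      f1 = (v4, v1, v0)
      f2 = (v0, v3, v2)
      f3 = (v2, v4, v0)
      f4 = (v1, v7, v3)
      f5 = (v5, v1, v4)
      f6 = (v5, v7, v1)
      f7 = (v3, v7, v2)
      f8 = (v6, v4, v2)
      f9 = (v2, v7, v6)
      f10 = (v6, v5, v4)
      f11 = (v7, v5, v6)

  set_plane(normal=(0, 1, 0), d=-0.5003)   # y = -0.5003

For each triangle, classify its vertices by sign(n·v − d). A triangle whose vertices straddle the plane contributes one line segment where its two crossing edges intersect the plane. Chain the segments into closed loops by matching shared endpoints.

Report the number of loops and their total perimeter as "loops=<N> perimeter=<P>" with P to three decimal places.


loops=1 perimeter=13.480

Straddling triangles (8 of 12):
  (v1,v3,v0) [-+-] → (-1.555, -0.5003, 1.815)–(-1.555, -0.5003, -0.769529)  len=2.5845
  (v0,v3,v2) [-++] → (-1.555, -0.5003, -0.769529)–(-1.555, -0.5003, -1.815)  len=1.0455
  (v2,v4,v0) [+--] → (0.659294, -0.5003, -1.815)–(-1.555, -0.5003, -1.815)  len=2.2143
  (v1,v7,v3) [-++] → (-0.659294, -0.5003, 1.815)–(-1.555, -0.5003, 1.815)  len=0.8957
  (v5,v7,v1) [-+-] → (1.555, -0.5003, 1.815)–(-0.659294, -0.5003, 1.815)  len=2.2143
  (v6,v4,v2) [+-+] → (1.555, -0.5003, -1.815)–(0.659294, -0.5003, -1.815)  len=0.8957
  (v6,v5,v4) [+--] → (1.555, -0.5003, 0.769529)–(1.555, -0.5003, -1.815)  len=2.5845
  (v7,v5,v6) [+-+] → (1.555, -0.5003, 1.815)–(1.555, -0.5003, 0.769529)  len=1.0455

Chained into 1 loop(s):
  loop 1: 8 segments, perimeter = 13.4800
Total perimeter = 13.480


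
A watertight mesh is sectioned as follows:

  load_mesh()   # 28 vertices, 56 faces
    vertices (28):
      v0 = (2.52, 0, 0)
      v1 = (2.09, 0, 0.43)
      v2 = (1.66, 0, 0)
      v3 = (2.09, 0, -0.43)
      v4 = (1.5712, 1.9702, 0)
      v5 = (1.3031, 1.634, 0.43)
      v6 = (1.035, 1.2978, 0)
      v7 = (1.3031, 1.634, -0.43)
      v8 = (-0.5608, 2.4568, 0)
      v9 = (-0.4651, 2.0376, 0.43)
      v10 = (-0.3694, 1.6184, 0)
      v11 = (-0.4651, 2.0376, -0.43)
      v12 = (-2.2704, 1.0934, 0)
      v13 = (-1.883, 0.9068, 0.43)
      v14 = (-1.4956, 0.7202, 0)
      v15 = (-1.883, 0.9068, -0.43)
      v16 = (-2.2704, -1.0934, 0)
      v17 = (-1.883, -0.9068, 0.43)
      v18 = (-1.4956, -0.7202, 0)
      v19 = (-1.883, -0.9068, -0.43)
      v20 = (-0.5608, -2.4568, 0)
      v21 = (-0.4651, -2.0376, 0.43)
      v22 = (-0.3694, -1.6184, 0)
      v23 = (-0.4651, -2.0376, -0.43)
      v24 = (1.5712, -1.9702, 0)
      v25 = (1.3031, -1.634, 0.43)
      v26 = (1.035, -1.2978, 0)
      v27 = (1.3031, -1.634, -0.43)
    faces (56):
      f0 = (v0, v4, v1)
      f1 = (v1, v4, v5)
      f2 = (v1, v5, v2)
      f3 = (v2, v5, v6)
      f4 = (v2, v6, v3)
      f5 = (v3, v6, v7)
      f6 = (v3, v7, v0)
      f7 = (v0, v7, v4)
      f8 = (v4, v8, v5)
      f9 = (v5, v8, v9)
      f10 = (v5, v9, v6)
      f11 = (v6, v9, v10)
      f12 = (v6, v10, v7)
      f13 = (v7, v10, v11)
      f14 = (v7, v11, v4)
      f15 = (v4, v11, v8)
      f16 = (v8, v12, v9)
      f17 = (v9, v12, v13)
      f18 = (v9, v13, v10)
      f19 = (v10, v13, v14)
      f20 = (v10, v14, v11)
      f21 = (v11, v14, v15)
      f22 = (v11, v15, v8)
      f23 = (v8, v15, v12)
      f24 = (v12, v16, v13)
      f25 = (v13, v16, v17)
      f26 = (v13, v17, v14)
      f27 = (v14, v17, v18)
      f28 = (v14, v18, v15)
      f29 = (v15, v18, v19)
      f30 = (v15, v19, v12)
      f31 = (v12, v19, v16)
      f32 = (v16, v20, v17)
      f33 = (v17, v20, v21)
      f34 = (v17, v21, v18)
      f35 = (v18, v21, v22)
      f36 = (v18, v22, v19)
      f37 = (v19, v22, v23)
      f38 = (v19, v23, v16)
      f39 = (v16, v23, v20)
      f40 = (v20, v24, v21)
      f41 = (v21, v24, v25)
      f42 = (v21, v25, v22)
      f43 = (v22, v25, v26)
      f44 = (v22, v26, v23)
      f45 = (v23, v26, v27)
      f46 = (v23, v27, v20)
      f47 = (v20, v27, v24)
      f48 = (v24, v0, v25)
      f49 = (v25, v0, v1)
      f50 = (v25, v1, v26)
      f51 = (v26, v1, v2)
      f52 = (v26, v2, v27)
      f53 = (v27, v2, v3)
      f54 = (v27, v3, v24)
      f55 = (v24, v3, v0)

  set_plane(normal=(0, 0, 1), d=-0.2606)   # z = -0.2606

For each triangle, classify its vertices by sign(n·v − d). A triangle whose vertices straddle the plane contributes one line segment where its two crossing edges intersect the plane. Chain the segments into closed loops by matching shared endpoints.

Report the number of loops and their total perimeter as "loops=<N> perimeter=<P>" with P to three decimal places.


loops=2 perimeter=25.391

Straddling triangles (28 of 56):
  (v2,v6,v3) [++-] → (1.67438, 0.511273, -0.2606)–(1.9206, 0, -0.2606)  len=0.5675
  (v3,v6,v7) [-+-] → (1.67438, 0.511273, -0.2606)–(1.19748, 1.50155, -0.2606)  len=1.0991
  (v3,v7,v0) [--+] → (1.7825, 0.99028, -0.2606)–(2.2594, 0, -0.2606)  len=1.0991
  (v0,v7,v4) [+-+] → (1.7825, 0.99028, -0.2606)–(1.40872, 1.76645, -0.2606)  len=0.8615
  (v6,v10,v7) [++-] → (0.644213, 1.62785, -0.2606)–(1.19748, 1.50155, -0.2606)  len=0.5675
  (v7,v10,v11) [-+-] → (0.644213, 1.62785, -0.2606)–(-0.427399, 1.87245, -0.2606)  len=1.0992
  (v7,v11,v4) [--+] → (0.337107, 2.01105, -0.2606)–(1.40872, 1.76645, -0.2606)  len=1.0992
  (v4,v11,v8) [+-+] → (0.337107, 2.01105, -0.2606)–(-0.502801, 2.20275, -0.2606)  len=0.8615
  (v10,v14,v11) [++-] → (-0.871069, 1.51861, -0.2606)–(-0.427399, 1.87245, -0.2606)  len=0.5675
  (v11,v14,v15) [-+-] → (-0.871069, 1.51861, -0.2606)–(-1.73038, 0.833288, -0.2606)  len=1.0991
  (v11,v15,v8) [--+] → (-1.36211, 1.51743, -0.2606)–(-0.502801, 2.20275, -0.2606)  len=1.0991
  (v8,v15,v12) [+-+] → (-1.36211, 1.51743, -0.2606)–(-2.03562, 0.980312, -0.2606)  len=0.8615
  (v14,v18,v15) [++-] → (-1.73038, 0.265838, -0.2606)–(-1.73038, 0.833288, -0.2606)  len=0.5675
  (v15,v18,v19) [-+-] → (-1.73038, 0.265838, -0.2606)–(-1.73038, -0.833288, -0.2606)  len=1.0991
  (v15,v19,v12) [--+] → (-2.03562, -0.118814, -0.2606)–(-2.03562, 0.980312, -0.2606)  len=1.0991
  (v12,v19,v16) [+-+] → (-2.03562, -0.118814, -0.2606)–(-2.03562, -0.980312, -0.2606)  len=0.8615
  (v18,v22,v19) [++-] → (-1.28671, -1.18714, -0.2606)–(-1.73038, -0.833288, -0.2606)  len=0.5675
  (v19,v22,v23) [-+-] → (-1.28671, -1.18714, -0.2606)–(-0.427399, -1.87245, -0.2606)  len=1.0991
  (v19,v23,v16) [--+] → (-1.1763, -1.66563, -0.2606)–(-2.03562, -0.980312, -0.2606)  len=1.0991
  (v16,v23,v20) [+-+] → (-1.1763, -1.66563, -0.2606)–(-0.502801, -2.20275, -0.2606)  len=0.8615
  (v22,v26,v23) [++-] → (0.12587, -1.74615, -0.2606)–(-0.427399, -1.87245, -0.2606)  len=0.5675
  (v23,v26,v27) [-+-] → (0.12587, -1.74615, -0.2606)–(1.19748, -1.50155, -0.2606)  len=1.0992
  (v23,v27,v20) [--+] → (0.56881, -1.95814, -0.2606)–(-0.502801, -2.20275, -0.2606)  len=1.0992
  (v20,v27,v24) [+-+] → (0.56881, -1.95814, -0.2606)–(1.40872, -1.76645, -0.2606)  len=0.8615
  (v26,v2,v27) [++-] → (1.4437, -0.99028, -0.2606)–(1.19748, -1.50155, -0.2606)  len=0.5675
  (v27,v2,v3) [-+-] → (1.4437, -0.99028, -0.2606)–(1.9206, 0, -0.2606)  len=1.0991
  (v27,v3,v24) [--+] → (1.88562, -0.776167, -0.2606)–(1.40872, -1.76645, -0.2606)  len=1.0991
  (v24,v3,v0) [+-+] → (1.88562, -0.776167, -0.2606)–(2.2594, 0, -0.2606)  len=0.8615

Chained into 2 loop(s):
  loop 1: 14 segments, perimeter = 11.6664
  loop 2: 14 segments, perimeter = 13.7244
Total perimeter = 25.391


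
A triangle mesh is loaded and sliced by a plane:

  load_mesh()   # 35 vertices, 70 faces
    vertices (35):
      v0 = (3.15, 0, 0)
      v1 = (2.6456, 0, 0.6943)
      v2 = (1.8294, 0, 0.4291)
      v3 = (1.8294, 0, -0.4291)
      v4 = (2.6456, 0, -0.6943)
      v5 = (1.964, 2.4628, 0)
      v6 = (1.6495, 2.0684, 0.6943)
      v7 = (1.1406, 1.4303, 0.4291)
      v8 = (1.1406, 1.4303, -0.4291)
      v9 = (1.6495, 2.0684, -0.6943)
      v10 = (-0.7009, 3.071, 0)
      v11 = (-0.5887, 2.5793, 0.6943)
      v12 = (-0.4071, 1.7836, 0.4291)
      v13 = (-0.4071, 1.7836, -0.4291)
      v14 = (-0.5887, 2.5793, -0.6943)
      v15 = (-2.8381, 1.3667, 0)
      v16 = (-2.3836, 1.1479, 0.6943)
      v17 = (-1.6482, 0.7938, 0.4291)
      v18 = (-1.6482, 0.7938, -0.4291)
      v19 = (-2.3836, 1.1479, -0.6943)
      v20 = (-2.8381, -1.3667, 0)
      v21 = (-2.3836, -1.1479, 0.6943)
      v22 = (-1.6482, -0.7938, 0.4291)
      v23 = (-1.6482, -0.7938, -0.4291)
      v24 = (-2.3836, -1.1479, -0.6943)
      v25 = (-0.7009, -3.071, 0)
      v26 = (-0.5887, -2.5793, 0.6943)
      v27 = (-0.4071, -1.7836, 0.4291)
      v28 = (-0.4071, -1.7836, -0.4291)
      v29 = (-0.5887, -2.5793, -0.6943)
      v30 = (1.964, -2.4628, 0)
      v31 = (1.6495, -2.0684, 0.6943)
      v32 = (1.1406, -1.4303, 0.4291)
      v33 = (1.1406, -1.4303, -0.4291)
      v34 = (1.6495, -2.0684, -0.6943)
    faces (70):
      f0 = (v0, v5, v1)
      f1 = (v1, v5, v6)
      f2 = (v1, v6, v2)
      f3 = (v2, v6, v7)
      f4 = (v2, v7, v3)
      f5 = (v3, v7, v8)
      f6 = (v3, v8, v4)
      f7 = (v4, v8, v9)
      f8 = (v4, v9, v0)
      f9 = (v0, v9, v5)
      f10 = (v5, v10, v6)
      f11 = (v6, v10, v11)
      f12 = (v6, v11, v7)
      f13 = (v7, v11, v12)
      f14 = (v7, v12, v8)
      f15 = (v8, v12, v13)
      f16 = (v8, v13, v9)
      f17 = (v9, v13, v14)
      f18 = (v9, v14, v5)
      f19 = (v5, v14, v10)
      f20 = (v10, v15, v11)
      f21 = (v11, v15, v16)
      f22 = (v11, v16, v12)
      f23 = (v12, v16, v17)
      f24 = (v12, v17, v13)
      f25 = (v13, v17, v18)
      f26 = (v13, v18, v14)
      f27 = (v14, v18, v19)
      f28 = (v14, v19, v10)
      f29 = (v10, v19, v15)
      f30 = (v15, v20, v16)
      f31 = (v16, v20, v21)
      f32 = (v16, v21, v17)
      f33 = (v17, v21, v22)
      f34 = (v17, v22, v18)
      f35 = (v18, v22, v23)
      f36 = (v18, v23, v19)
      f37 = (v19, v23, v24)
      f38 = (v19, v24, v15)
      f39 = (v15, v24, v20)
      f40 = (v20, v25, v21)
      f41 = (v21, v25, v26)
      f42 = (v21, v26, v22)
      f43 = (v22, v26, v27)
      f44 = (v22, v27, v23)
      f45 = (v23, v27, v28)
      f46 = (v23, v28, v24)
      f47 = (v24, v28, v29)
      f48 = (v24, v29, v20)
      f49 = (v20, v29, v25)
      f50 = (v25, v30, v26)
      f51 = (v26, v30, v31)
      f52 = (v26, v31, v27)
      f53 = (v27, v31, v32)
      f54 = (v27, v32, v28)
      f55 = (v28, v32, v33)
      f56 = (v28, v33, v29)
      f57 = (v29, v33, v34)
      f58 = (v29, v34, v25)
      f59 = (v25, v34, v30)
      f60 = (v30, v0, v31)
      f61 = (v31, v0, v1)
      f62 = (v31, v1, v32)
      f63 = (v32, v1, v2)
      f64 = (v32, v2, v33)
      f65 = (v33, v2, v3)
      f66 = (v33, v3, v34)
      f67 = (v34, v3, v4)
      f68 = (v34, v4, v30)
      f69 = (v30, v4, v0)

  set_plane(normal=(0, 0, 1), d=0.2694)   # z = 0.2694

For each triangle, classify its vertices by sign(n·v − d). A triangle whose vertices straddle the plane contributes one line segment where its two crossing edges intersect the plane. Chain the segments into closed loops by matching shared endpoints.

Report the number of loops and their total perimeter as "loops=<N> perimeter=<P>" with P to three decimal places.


loops=2 perimeter=29.058

Straddling triangles (28 of 70):
  (v0,v5,v1) [--+] → (2.22847, 1.50719, 0.2694)–(2.95428, 0, 0.2694)  len=1.6729
  (v1,v5,v6) [+-+] → (2.22847, 1.50719, 0.2694)–(1.84197, 2.30977, 0.2694)  len=0.8908
  (v2,v7,v3) [++-] → (1.26878, 1.16414, 0.2694)–(1.8294, 0, 0.2694)  len=1.2921
  (v3,v7,v8) [-+-] → (1.26878, 1.16414, 0.2694)–(1.1406, 1.4303, 0.2694)  len=0.2954
  (v5,v10,v6) [--+] → (0.211094, 2.68197, 0.2694)–(1.84197, 2.30977, 0.2694)  len=1.6728
  (v6,v10,v11) [+-+] → (0.211094, 2.68197, 0.2694)–(-0.657365, 2.88021, 0.2694)  len=0.8908
  (v7,v12,v8) [++-] → (-0.119093, 1.71786, 0.2694)–(1.1406, 1.4303, 0.2694)  len=1.2921
  (v8,v12,v13) [-+-] → (-0.119093, 1.71786, 0.2694)–(-0.4071, 1.7836, 0.2694)  len=0.2954
  (v10,v15,v11) [--+] → (-1.9653, 1.83721, 0.2694)–(-0.657365, 2.88021, 0.2694)  len=1.6729
  (v11,v15,v16) [+-+] → (-1.9653, 1.83721, 0.2694)–(-2.66175, 1.2818, 0.2694)  len=0.8908
  (v12,v17,v13) [++-] → (-1.41725, 0.977989, 0.2694)–(-0.4071, 1.7836, 0.2694)  len=1.2921
  (v13,v17,v18) [-+-] → (-1.41725, 0.977989, 0.2694)–(-1.6482, 0.7938, 0.2694)  len=0.2954
  (v15,v20,v16) [--+] → (-2.66175, -0.390993, 0.2694)–(-2.66175, 1.2818, 0.2694)  len=1.6728
  (v16,v20,v21) [+-+] → (-2.66175, -0.390993, 0.2694)–(-2.66175, -1.2818, 0.2694)  len=0.8908
  (v17,v22,v18) [++-] → (-1.6482, -0.498368, 0.2694)–(-1.6482, 0.7938, 0.2694)  len=1.2922
  (v18,v22,v23) [-+-] → (-1.6482, -0.498368, 0.2694)–(-1.6482, -0.7938, 0.2694)  len=0.2954
  (v20,v25,v21) [--+] → (-1.35382, -2.32481, 0.2694)–(-2.66175, -1.2818, 0.2694)  len=1.6729
  (v21,v25,v26) [+-+] → (-1.35382, -2.32481, 0.2694)–(-0.657365, -2.88021, 0.2694)  len=0.8908
  (v22,v27,v23) [++-] → (-0.638053, -1.59941, 0.2694)–(-1.6482, -0.7938, 0.2694)  len=1.2921
  (v23,v27,v28) [-+-] → (-0.638053, -1.59941, 0.2694)–(-0.4071, -1.7836, 0.2694)  len=0.2954
  (v25,v30,v26) [--+] → (0.97351, -2.508, 0.2694)–(-0.657365, -2.88021, 0.2694)  len=1.6728
  (v26,v30,v31) [+-+] → (0.97351, -2.508, 0.2694)–(1.84197, -2.30977, 0.2694)  len=0.8908
  (v27,v32,v28) [++-] → (0.852593, -1.49604, 0.2694)–(-0.4071, -1.7836, 0.2694)  len=1.2921
  (v28,v32,v33) [-+-] → (0.852593, -1.49604, 0.2694)–(1.1406, -1.4303, 0.2694)  len=0.2954
  (v30,v0,v31) [--+] → (2.56778, -0.802574, 0.2694)–(1.84197, -2.30977, 0.2694)  len=1.6729
  (v31,v0,v1) [+-+] → (2.56778, -0.802574, 0.2694)–(2.95428, 0, 0.2694)  len=0.8908
  (v32,v2,v33) [++-] → (1.70122, -0.26616, 0.2694)–(1.1406, -1.4303, 0.2694)  len=1.2921
  (v33,v2,v3) [-+-] → (1.70122, -0.26616, 0.2694)–(1.8294, 0, 0.2694)  len=0.2954

Chained into 2 loop(s):
  loop 1: 14 segments, perimeter = 17.9455
  loop 2: 14 segments, perimeter = 11.1126
Total perimeter = 29.058
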